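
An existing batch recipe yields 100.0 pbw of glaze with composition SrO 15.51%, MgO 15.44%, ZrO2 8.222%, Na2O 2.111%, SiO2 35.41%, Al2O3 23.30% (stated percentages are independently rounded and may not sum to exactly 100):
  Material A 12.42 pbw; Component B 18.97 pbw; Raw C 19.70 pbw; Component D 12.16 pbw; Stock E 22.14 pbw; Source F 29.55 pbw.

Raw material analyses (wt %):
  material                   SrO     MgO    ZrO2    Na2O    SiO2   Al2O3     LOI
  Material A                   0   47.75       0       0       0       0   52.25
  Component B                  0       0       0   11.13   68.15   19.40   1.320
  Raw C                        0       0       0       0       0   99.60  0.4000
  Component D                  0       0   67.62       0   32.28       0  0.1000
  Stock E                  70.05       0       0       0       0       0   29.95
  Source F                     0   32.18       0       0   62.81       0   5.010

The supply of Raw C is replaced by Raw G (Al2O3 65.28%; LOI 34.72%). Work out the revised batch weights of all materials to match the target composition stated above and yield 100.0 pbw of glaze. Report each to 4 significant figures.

Revised batch per 100.0 pbw glaze:
  Material A: 12.42 pbw
  Component B: 18.97 pbw
  Raw G: 30.06 pbw
  Component D: 12.16 pbw
  Stock E: 22.14 pbw
  Source F: 29.55 pbw
Total batch = 125.3 pbw; LOI loss = 25.30 pbw

The whole derivation carries full float precision in all steps. Mid-chain values are shown (rounded to 4 significant figures) as written; exactly one rounding lands on each reported number; the derived quantities, which include yield, the six compositions, net glass mass, LOI, the totals, are recomputed in exact precision, as set out in the problem or the answer, starting from the weights for 100.0 pbw of glass.
Oxide-by-oxide targets in 100.0 pbw glaze:
  SrO: 15.51% × 100.0 = 15.51 pbw
  MgO: 15.44% × 100.0 = 15.44 pbw
  ZrO2: 8.222% × 100.0 = 8.222 pbw
  Na2O: 2.111% × 100.0 = 2.111 pbw
  SiO2: 35.41% × 100.0 = 35.41 pbw
  Al2O3: 23.30% × 100.0 = 23.30 pbw
Per-oxide balance check per the reported batch figures, versus the basis set out (every target is met by its sum given rounding of the digits):
  SrO: 22.14·0.7005 = 15.51 pbw (target 15.51 pbw)
  MgO: 12.42·0.4775 + 29.55·0.3218 = 15.44 pbw (target 15.44 pbw)
  ZrO2: 12.16·0.6762 = 8.223 pbw (target 8.222 pbw)
  Na2O: 18.97·0.1113 = 2.111 pbw (target 2.111 pbw)
  SiO2: 18.97·0.6815 + 12.16·0.3228 + 29.55·0.6281 = 35.41 pbw (target 35.41 pbw)
  Al2O3: 18.97·0.1940 + 30.06·0.6528 = 23.30 pbw (target 23.30 pbw)
Glass-mass bookkeeping: the batch minus its LOI: 100.0 pbw (summing oxide targets gives 99.99 pbw; stated basis 100.0 pbw — any gap is answer rounding).
Whole-batch sum: Σ batch = 125.3 pbw; the LOI term Σ batch·LOI equals 25.30 pbw; yield, glass over the total, = 79.81%.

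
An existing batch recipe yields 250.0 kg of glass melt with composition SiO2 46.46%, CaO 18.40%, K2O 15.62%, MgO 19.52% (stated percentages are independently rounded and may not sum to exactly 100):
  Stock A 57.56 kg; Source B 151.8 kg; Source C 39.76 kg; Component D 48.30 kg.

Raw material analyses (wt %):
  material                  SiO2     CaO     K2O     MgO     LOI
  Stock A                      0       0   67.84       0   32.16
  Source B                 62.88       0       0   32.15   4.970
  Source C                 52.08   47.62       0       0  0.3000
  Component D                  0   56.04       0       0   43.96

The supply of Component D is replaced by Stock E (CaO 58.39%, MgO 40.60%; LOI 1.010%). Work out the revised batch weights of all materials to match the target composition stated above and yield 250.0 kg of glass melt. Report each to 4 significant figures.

Revised batch per 250.0 kg glass melt:
  Stock A: 57.56 kg
  Source B: 125.7 kg
  Source C: 71.26 kg
  Stock E: 20.66 kg
Total batch = 275.2 kg; LOI loss = 25.18 kg

Intermediates appear, rounded to four significant figures, in the printout — the working math maintains full precision throughout; exactly one rounding goes into every reported number; all derived quantities (totals, yield, glass mass, four oxide percentages, ignition loss) are recomputed in full float precision using the weight values at 250.0 kg of glass as set out in question or answer.
Target masses of each oxide per 250.0 kg glass melt:
  SiO2: 46.46% × 250.0 = 116.2 kg
  CaO: 18.40% × 250.0 = 46.00 kg
  K2O: 15.62% × 250.0 = 39.05 kg
  MgO: 19.52% × 250.0 = 48.80 kg
Verifying the oxide balance with the batch weights as given, against the basis in use (target by target, the sums agree within answer rounding):
  SiO2: 125.7·0.6288 + 71.26·0.5208 = 116.2 kg (target 116.2 kg)
  CaO: 71.26·0.4762 + 20.66·0.5839 = 46.00 kg (target 46.00 kg)
  K2O: 57.56·0.6784 = 39.05 kg (target 39.05 kg)
  MgO: 125.7·0.3215 + 20.66·0.4060 = 48.80 kg (target 48.80 kg)
Glass-mass closure: Σ batch − LOI loss = 250.0 kg (the Σ of target masses is 250.0 kg; versus the stated basis of 250.0 kg — a pure rounding effect).
Summing the batch: Σ batch = 275.2 kg; Σ batch·LOI gives LOI loss = 25.18 kg; yield, glass over the total, = 90.85%.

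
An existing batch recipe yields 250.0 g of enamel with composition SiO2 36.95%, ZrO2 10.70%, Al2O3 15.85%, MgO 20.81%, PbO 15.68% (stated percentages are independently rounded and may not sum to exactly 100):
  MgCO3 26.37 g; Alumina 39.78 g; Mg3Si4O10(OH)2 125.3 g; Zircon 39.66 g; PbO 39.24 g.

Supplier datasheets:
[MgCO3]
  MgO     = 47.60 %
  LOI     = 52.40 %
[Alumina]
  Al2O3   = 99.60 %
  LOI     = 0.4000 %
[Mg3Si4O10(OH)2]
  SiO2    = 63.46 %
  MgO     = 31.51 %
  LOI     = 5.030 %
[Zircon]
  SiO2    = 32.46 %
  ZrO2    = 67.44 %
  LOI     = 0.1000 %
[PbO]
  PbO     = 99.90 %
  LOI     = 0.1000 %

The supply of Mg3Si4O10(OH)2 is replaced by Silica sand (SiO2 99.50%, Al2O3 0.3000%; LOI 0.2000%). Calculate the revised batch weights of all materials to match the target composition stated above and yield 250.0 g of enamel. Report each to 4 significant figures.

All arithmetic keeps exact precision at each step; the intermediate values are printed rounded to 4 significant digits between the steps — each reported figure takes exactly one rounding; derived quantities (five oxide percentages, ignition loss, net glass mass, the yield, the totals) are re-derived from the batch weights on 250.0 g of glass at full precision, as set out in the question or the answer.
Oxide mass targets, per 250.0 g enamel:
  SiO2: 36.95% × 250.0 = 92.38 g
  ZrO2: 10.70% × 250.0 = 26.75 g
  Al2O3: 15.85% × 250.0 = 39.62 g
  MgO: 20.81% × 250.0 = 52.02 g
  PbO: 15.68% × 250.0 = 39.20 g
Sums-versus-targets review using the reported weights, versus the basis set out (sums match the target masses net of answer rounding effects):
  SiO2: 79.90·0.9950 + 39.66·0.3246 = 92.37 g (target 92.38 g)
  ZrO2: 39.66·0.6744 = 26.75 g (target 26.75 g)
  Al2O3: 39.54·0.9960 + 79.90·0.003000 = 39.62 g (target 39.62 g)
  MgO: 109.3·0.4760 = 52.03 g (target 52.02 g)
  PbO: 39.24·0.9990 = 39.20 g (target 39.20 g)
Consistency of the glass mass: total batch − LOI = 250.0 g (summing oxide targets gives 250.0 g; the stated basis being 250.0 g — differing by rounding only).
Batch grand total — Σ batch = 307.6 g; the LOI term Σ batch·LOI equals 57.67 g; the yield ratio, glass ÷ batch: 81.25%.

Revised batch per 250.0 g enamel:
  MgCO3: 109.3 g
  Alumina: 39.54 g
  Silica sand: 79.90 g
  Zircon: 39.66 g
  PbO: 39.24 g
Total batch = 307.6 g; LOI loss = 57.67 g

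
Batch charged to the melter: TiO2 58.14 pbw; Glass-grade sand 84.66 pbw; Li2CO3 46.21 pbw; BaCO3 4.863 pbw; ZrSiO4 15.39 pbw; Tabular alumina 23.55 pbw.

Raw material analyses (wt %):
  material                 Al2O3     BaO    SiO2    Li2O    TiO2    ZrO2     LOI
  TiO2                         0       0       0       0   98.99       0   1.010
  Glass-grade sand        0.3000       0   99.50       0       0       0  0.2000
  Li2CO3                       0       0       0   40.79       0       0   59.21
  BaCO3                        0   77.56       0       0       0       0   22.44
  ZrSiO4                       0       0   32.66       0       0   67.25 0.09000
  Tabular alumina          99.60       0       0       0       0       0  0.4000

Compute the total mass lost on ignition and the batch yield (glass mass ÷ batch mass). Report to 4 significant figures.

LOI loss = 29.32 pbw; glass = 203.5 pbw; yield = 87.41%

The whole derivation carries exact precision at each step — values along the way appear (rounded to four significant digits) alongside each step; a single rounding yields every reported number. The derived quantities, including totals, six oxide percentages, glass mass, the yield, LOI, are rebuilt starting from the weights at 203.5 pbw of glass at exact precision, exactly as printed in the problem or answer text.
Ignition loss by material:
  TiO2: 58.14 × 0.01010 = 0.5872 pbw
  Glass-grade sand: 84.66 × 0.002000 = 0.1693 pbw
  Li2CO3: 46.21 × 0.5921 = 27.36 pbw
  BaCO3: 4.863 × 0.2244 = 1.091 pbw
  ZrSiO4: 15.39 × 9.000e-04 = 0.01385 pbw
  Tabular alumina: 23.55 × 0.004000 = 0.09420 pbw
Total LOI = 29.32 pbw
Glass = batch − LOI = 232.8 − 29.32 = 203.5 pbw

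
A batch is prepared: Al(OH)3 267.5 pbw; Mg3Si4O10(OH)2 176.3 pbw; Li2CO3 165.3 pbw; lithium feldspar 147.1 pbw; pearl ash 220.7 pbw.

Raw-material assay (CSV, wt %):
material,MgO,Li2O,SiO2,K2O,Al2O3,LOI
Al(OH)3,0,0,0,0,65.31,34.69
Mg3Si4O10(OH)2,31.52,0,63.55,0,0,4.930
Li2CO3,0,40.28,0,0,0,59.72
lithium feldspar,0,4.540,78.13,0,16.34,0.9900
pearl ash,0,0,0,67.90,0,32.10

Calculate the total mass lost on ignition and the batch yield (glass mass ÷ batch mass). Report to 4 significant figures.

All internal work keeps exact precision at every stage. Values along the way appear rounded to four significant figures within the worked lines — exactly one rounding is applied to every reported result; all derived quantities are carried in exact precision (LOI, yield, five oxide percentages, glass mass, totals) starting from the weights per 704.4 pbw of glass, as written in the question or the answer.
Material-by-material LOI:
  Al(OH)3: 267.5 × 0.3469 = 92.80 pbw
  Mg3Si4O10(OH)2: 176.3 × 0.04930 = 8.692 pbw
  Li2CO3: 165.3 × 0.5972 = 98.72 pbw
  lithium feldspar: 147.1 × 0.009900 = 1.456 pbw
  pearl ash: 220.7 × 0.3210 = 70.84 pbw
Total LOI = 272.5 pbw
Glass = batch − LOI = 976.9 − 272.5 = 704.4 pbw

LOI loss = 272.5 pbw; glass = 704.4 pbw; yield = 72.11%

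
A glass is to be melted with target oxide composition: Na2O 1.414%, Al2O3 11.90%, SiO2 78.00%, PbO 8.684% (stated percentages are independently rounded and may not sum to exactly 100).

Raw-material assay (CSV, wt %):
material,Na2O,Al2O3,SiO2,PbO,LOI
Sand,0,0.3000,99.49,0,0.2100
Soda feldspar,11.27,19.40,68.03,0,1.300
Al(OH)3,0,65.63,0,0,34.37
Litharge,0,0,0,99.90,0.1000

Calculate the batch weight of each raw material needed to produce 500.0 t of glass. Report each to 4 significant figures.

Batch per 500.0 t glass:
  Sand: 349.1 t
  Soda feldspar: 62.73 t
  Al(OH)3: 70.52 t
  Litharge: 43.46 t
Total batch = 525.8 t; LOI loss = 25.83 t; yield = 95.09%

Rounding to 4 significant digits applies to every working value as shown — every computation maintains full precision in every operation — each reported value takes a single rounding. The derived quantities (yield, net glass mass, the totals, the four compositions, ignition loss) are carried in exact precision starting from the weights per 500.0 t of glass, exactly as printed in either problem or answer.
The oxide mass targets at 500.0 t glass:
  Na2O: 1.414% × 500.0 = 7.070 t
  Al2O3: 11.90% × 500.0 = 59.50 t
  SiO2: 78.00% × 500.0 = 390.0 t
  PbO: 8.684% × 500.0 = 43.42 t
Checking each oxide sum applying the batch weights above, versus the basis set out (delivered sums recover each target modulo rounding of the values):
  Na2O: 62.73·0.1127 = 7.070 t (target 7.070 t)
  Al2O3: 349.1·0.003000 + 62.73·0.1940 + 70.52·0.6563 = 59.50 t (target 59.50 t)
  SiO2: 349.1·0.9949 + 62.73·0.6803 = 390.0 t (target 390.0 t)
  PbO: 43.46·0.9990 = 43.42 t (target 43.42 t)
Auditing the glass mass value: total charge less LOI = 500.0 t (the targets, summed, come to 500.0 t; the stated basis being 500.0 t — differing by rounding only).
Total batch = Σ batch = 525.8 t; Σ batch·LOI gives LOI loss = 25.83 t; yield: glass divided by total = 95.09%.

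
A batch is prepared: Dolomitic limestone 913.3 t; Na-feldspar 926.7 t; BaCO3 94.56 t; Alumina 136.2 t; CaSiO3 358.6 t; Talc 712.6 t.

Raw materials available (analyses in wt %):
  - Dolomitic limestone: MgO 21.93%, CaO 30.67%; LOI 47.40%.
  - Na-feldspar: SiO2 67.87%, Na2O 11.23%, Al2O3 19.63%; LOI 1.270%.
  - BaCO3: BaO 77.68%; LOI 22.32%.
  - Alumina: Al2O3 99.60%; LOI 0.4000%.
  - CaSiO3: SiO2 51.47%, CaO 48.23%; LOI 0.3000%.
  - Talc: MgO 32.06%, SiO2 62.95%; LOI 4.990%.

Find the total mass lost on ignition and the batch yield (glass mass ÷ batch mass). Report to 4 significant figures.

The whole derivation holds full precision from first step to last; the intermediate values are displayed rounded to four significant digits in the printout. Each reported figure includes exactly one rounding — the derived quantities, including yield, ignition loss, the six compositions, glass mass, totals, are computed from the batch weights per 2639 t of glass in full float precision as written in question or answer.
Loss on ignition, line by line:
  Dolomitic limestone: 913.3 × 0.4740 = 432.9 t
  Na-feldspar: 926.7 × 0.01270 = 11.77 t
  BaCO3: 94.56 × 0.2232 = 21.11 t
  Alumina: 136.2 × 0.004000 = 0.5448 t
  CaSiO3: 358.6 × 0.003000 = 1.076 t
  Talc: 712.6 × 0.04990 = 35.56 t
Total LOI = 503.0 t
Glass = batch − LOI = 3142 − 503.0 = 2639 t

LOI loss = 503.0 t; glass = 2639 t; yield = 83.99%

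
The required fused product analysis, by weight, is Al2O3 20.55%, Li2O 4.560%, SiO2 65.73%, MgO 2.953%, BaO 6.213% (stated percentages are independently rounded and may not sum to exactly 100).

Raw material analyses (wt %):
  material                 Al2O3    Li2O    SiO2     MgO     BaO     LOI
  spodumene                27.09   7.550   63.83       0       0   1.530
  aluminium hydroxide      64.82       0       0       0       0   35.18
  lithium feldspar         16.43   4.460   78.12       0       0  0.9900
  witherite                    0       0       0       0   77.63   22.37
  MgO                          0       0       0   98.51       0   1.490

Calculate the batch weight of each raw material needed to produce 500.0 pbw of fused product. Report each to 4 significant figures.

Batch per 500.0 pbw fused product:
  spodumene: 103.4 pbw
  aluminium hydroxide: 30.09 pbw
  lithium feldspar: 336.3 pbw
  witherite: 40.02 pbw
  MgO: 14.99 pbw
Total batch = 524.8 pbw; LOI loss = 24.67 pbw; yield = 95.30%

Each numeric step runs at full float precision from first step to last. Values along the way appear, rounded to four significant figures, on the page — each reported number takes exactly one rounding; the derived quantities, which include totals, glass mass, ignition loss, five oxide percentages, the yield, are carried in full float precision, as written in the problem or the answer, starting from the weights at 500.0 pbw of glass.
Oxide-by-oxide targets in 500.0 pbw fused product:
  Al2O3: 20.55% × 500.0 = 102.8 pbw
  Li2O: 4.560% × 500.0 = 22.80 pbw
  SiO2: 65.73% × 500.0 = 328.6 pbw
  MgO: 2.953% × 500.0 = 14.76 pbw
  BaO: 6.213% × 500.0 = 31.06 pbw
Mass-balance tally per oxide using the reported weights, under the basis named above (oxide sums agree with the targets within answer rounding):
  Al2O3: 103.4·0.2709 + 30.09·0.6482 + 336.3·0.1643 = 102.8 pbw (target 102.8 pbw)
  Li2O: 103.4·0.07550 + 336.3·0.04460 = 22.81 pbw (target 22.80 pbw)
  SiO2: 103.4·0.6383 + 336.3·0.7812 = 328.7 pbw (target 328.6 pbw)
  MgO: 14.99·0.9851 = 14.77 pbw (target 14.76 pbw)
  BaO: 40.02·0.7763 = 31.07 pbw (target 31.06 pbw)
Glass-mass closure: total charge less LOI = 500.1 pbw (the targets, summed, come to 500.0 pbw; stated basis 500.0 pbw — differing by rounding only).
Total batch = Σ batch = 524.8 pbw; ignition loss, Σ(batch × LOI) = 24.67 pbw; yield, glass over the total, = 95.30%.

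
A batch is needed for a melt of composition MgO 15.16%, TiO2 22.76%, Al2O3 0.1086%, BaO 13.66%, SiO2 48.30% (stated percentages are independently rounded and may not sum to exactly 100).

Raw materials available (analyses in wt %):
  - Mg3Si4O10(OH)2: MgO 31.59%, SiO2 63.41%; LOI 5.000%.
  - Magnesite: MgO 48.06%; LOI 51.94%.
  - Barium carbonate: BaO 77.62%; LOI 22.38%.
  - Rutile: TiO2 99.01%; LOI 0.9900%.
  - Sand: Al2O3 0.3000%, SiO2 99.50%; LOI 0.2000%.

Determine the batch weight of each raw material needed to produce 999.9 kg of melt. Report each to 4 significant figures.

Batch per 999.9 kg melt:
  Mg3Si4O10(OH)2: 193.7 kg
  Magnesite: 188.1 kg
  Barium carbonate: 176.0 kg
  Rutile: 229.9 kg
  Sand: 362.0 kg
Total batch = 1150 kg; LOI loss = 149.8 kg; yield = 86.97%

Full float precision is carried in every operation — in-progress results appear, rounded to 4 significant figures, as written — a single rounding produces every reported value — derived quantities are computed at full precision (five oxide percentages, yield, the totals, LOI, net glass mass) using the weight values on 999.9 kg of glass, as they appear in either problem or answer.
Oxide-by-oxide targets in 999.9 kg melt:
  MgO: 15.16% × 999.9 = 151.6 kg
  TiO2: 22.76% × 999.9 = 227.6 kg
  Al2O3: 0.1086% × 999.9 = 1.086 kg
  BaO: 13.66% × 999.9 = 136.6 kg
  SiO2: 48.30% × 999.9 = 483.0 kg
A balance pass over the oxides, with the batch weights as given, under the basis named above (sum by sum, the targets are met net of answer rounding effects):
  MgO: 193.7·0.3159 + 188.1·0.4806 = 151.6 kg (target 151.6 kg)
  TiO2: 229.9·0.9901 = 227.6 kg (target 227.6 kg)
  Al2O3: 362.0·0.003000 = 1.086 kg (target 1.086 kg)
  BaO: 176.0·0.7762 = 136.6 kg (target 136.6 kg)
  SiO2: 193.7·0.6341 + 362.0·0.9950 = 483.0 kg (target 483.0 kg)
Mass balance on the glass: the batch minus its LOI: 999.9 kg (summing oxide targets gives 999.8 kg; the stated basis being 999.9 kg — differing by rounding only).
Batch grand total — Σ batch = 1150 kg; the LOI term Σ batch·LOI equals 149.8 kg; yield = glass ÷ total batch = 86.97%.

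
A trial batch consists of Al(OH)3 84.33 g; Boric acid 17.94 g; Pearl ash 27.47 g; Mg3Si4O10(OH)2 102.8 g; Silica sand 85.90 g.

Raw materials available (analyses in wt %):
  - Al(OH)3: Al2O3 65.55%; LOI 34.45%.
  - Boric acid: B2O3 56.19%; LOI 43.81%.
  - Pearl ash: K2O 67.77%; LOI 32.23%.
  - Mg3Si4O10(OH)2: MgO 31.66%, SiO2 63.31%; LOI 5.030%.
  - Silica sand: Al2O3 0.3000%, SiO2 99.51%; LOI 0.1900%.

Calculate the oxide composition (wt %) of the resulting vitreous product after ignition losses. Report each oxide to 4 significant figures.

The working math maintains full precision from first step to last — values along the way are shown rounded to four significant figures; a single rounding completes each reported number. The derived quantities are recomputed from the weighed amounts for 267.3 g of glass at full float precision (yield, the totals, ignition loss, the five compositions, glass mass) as written in the question or the answer.
What the batch supplies per oxide:
  Al2O3: 84.33·0.6555 + 85.90·0.003000 = 55.54 g
  B2O3: 17.94·0.5619 = 10.08 g
  MgO: 102.8·0.3166 = 32.55 g
  SiO2: 102.8·0.6331 + 85.90·0.9951 = 150.6 g
  K2O: 27.47·0.6777 = 18.62 g
LOI: 84.33·0.3445 + 17.94·0.4381 + 27.47·0.3223 + 102.8·0.05030 + 85.90·0.001900 = 51.10 g
Net of LOI, the glass mass = 318.4 − 51.10 = 267.3 g (equal to the oxide-mass sum)
percent share: oxide ÷ glass, ×100

Glass mass = 267.3 g (batch 318.4 − LOI 51.10).
Composition: Al2O3 20.77%, B2O3 3.771%, MgO 12.17%, SiO2 56.32%, K2O 6.964%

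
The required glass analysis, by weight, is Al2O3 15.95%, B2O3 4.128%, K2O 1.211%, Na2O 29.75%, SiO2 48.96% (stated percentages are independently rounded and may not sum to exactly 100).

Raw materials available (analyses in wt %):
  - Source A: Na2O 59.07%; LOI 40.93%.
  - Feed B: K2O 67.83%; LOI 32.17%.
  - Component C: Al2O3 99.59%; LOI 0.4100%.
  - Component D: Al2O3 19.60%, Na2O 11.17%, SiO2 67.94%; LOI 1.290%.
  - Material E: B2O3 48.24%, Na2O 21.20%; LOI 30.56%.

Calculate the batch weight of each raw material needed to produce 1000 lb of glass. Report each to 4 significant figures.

All arithmetic keeps exact precision from first step to last; intermediates are shown (rounded to 4 significant figures) between the steps. Every reported number is rounded just once — all derived quantities, including LOI, the yield, the five compositions, glass mass, totals, are carried starting from the weights for 1000 lb of glass at full precision exactly as printed in the question or the answer.
Oxide-by-oxide targets in 1000 lb glass:
  Al2O3: 15.95% × 1000 = 159.5 lb
  B2O3: 4.128% × 1000 = 41.28 lb
  K2O: 1.211% × 1000 = 12.11 lb
  Na2O: 29.75% × 1000 = 297.5 lb
  SiO2: 48.96% × 1000 = 489.6 lb
Checking each oxide sum on the weights just shown, per the basis as stated (sum by sum, the targets are met net of answer rounding effects):
  Al2O3: 18.33·0.9959 + 720.6·0.1960 = 159.5 lb (target 159.5 lb)
  B2O3: 85.57·0.4824 = 41.28 lb (target 41.28 lb)
  K2O: 17.85·0.6783 = 12.11 lb (target 12.11 lb)
  Na2O: 336.7·0.5907 + 720.6·0.1117 + 85.57·0.2120 = 297.5 lb (target 297.5 lb)
  SiO2: 720.6·0.6794 = 489.6 lb (target 489.6 lb)
Auditing the glass mass value: batch Σ − ignition loss = 1000 lb (targets for the oxides total 1000 lb; against the stated basis, 1000 lb — a pure rounding effect).
Whole-batch sum: Σ batch = 1179 lb; LOI removed, Σ of batch·LOI: 179.1 lb; yield, glass over the total, = 84.81%.

Batch per 1000 lb glass:
  Source A: 336.7 lb
  Feed B: 17.85 lb
  Component C: 18.33 lb
  Component D: 720.6 lb
  Material E: 85.57 lb
Total batch = 1179 lb; LOI loss = 179.1 lb; yield = 84.81%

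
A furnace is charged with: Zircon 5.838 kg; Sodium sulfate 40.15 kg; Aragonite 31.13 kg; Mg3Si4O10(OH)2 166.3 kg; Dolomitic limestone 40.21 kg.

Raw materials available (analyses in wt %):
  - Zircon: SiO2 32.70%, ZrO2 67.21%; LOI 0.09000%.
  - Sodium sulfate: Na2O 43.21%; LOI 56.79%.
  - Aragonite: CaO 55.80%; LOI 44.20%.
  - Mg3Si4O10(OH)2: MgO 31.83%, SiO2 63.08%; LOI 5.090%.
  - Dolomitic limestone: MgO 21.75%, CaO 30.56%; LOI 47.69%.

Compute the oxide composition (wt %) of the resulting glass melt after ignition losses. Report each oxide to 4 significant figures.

Glass mass = 219.4 kg (batch 283.6 − LOI 64.21).
Composition: Na2O 7.907%, MgO 28.11%, SiO2 48.68%, CaO 13.52%, ZrO2 1.788%

All arithmetic keeps full precision in every operation; mid-chain values are displayed with 4-significant-figure rounding at each printed step; every reported value undergoes a single rounding — all derived quantities, including five oxide percentages, the totals, ignition loss, glass mass, the yield, are rebuilt starting from the weights per 219.4 kg of glass in full float precision as set out in either problem or answer.
Mass of each oxide from the mix:
  Na2O: 40.15·0.4321 = 17.35 kg
  MgO: 166.3·0.3183 + 40.21·0.2175 = 61.68 kg
  SiO2: 5.838·0.3270 + 166.3·0.6308 = 106.8 kg
  CaO: 31.13·0.5580 + 40.21·0.3056 = 29.66 kg
  ZrO2: 5.838·0.6721 = 3.924 kg
LOI: 5.838·9.000e-04 + 40.15·0.5679 + 31.13·0.4420 + 166.3·0.05090 + 40.21·0.4769 = 64.21 kg
Glass mass = batch − LOI = 283.6 − 64.21 = 219.4 kg (= Σ oxide masses)
each wt % is 100 × oxide ÷ glass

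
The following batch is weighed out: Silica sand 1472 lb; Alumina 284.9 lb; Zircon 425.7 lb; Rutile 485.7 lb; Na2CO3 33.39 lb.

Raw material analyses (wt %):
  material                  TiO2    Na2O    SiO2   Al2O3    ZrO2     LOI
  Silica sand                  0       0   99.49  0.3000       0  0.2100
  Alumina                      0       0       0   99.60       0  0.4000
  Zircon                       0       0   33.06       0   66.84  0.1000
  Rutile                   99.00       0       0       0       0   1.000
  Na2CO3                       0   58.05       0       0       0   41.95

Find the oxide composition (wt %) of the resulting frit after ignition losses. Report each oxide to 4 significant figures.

Glass mass = 2678 lb (batch 2702 − LOI 23.52).
Composition: TiO2 17.95%, Na2O 0.7237%, SiO2 59.94%, Al2O3 10.76%, ZrO2 10.62%

The intermediate values appear (rounded to 4 significant digits) alongside each step — each numeric step keeps full precision in every operation. A single rounding completes each reported value. All derived quantities (yield, the totals, LOI, net glass mass, five oxide percentages) are re-derived using the weight values per 2678 lb of glass at full float precision as written in problem or answer.
Mass of each oxide from the mix:
  TiO2: 485.7·0.9900 = 480.8 lb
  Na2O: 33.39·0.5805 = 19.38 lb
  SiO2: 1472·0.9949 + 425.7·0.3306 = 1605 lb
  Al2O3: 1472·0.003000 + 284.9·0.9960 = 288.2 lb
  ZrO2: 425.7·0.6684 = 284.5 lb
LOI: 1472·0.002100 + 284.9·0.004000 + 425.7·0.001000 + 485.7·0.01000 + 33.39·0.4195 = 23.52 lb
Net of LOI, the glass mass = 2702 − 23.52 = 2678 lb (equal to the oxide-mass sum)
wt %: oxide over glass, times 100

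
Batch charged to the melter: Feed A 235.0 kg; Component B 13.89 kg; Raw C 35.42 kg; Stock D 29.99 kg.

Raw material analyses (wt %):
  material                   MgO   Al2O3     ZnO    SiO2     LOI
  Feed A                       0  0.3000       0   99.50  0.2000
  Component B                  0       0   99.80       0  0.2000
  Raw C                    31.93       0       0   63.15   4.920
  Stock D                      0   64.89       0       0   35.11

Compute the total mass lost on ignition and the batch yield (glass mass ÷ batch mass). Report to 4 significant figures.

LOI loss = 12.77 kg; glass = 301.5 kg; yield = 95.94%

Intermediates are displayed rounded to 4 significant digits between the steps; every computation holds exact precision from start to finish; every reported figure is rounded just once; derived quantities, including yield, ignition loss, the totals, glass mass, the four compositions, are rebuilt using the weight values at 301.5 kg of glass in full float precision, exactly as shown in the question or the answer.
Per-material ignition loss:
  Feed A: 235.0 × 0.002000 = 0.4700 kg
  Component B: 13.89 × 0.002000 = 0.02778 kg
  Raw C: 35.42 × 0.04920 = 1.743 kg
  Stock D: 29.99 × 0.3511 = 10.53 kg
Total LOI = 12.77 kg
Glass = batch − LOI = 314.3 − 12.77 = 301.5 kg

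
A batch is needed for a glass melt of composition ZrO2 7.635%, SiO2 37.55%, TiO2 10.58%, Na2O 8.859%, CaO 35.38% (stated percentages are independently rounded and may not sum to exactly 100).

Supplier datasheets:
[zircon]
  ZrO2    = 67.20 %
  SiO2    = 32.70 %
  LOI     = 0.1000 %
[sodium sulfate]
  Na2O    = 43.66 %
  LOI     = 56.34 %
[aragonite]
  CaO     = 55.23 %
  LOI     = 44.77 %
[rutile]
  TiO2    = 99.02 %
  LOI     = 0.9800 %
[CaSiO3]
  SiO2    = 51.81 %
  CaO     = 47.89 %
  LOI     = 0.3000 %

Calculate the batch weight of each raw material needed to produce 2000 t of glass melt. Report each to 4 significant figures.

Batch per 2000 t glass melt:
  zircon: 227.2 t
  sodium sulfate: 405.8 t
  aragonite: 148.7 t
  rutile: 213.7 t
  CaSiO3: 1306 t
Total batch = 2301 t; LOI loss = 301.4 t; yield = 86.90%

All internal work keeps exact precision through the solve; rounding to four significant digits applies to each mid-chain value as printed — exactly one rounding goes into each reported figure — the derived quantities (the yield, ignition loss, the five compositions, totals, glass mass) are carried from the weighed amounts on 2000 t of glass in full float precision, exactly as shown in the question or the answer.
Oxide mass targets, per 2000 t glass melt:
  ZrO2: 7.635% × 2000 = 152.7 t
  SiO2: 37.55% × 2000 = 751.0 t
  TiO2: 10.58% × 2000 = 211.6 t
  Na2O: 8.859% × 2000 = 177.2 t
  CaO: 35.38% × 2000 = 707.6 t
A balance pass over the oxides, working from each reported weight, for the quoted basis mass (oxide sums agree with the targets exact up to rounding of places):
  ZrO2: 227.2·0.6720 = 152.7 t (target 152.7 t)
  SiO2: 227.2·0.3270 + 1306·0.5181 = 750.9 t (target 751.0 t)
  TiO2: 213.7·0.9902 = 211.6 t (target 211.6 t)
  Na2O: 405.8·0.4366 = 177.2 t (target 177.2 t)
  CaO: 148.7·0.5523 + 1306·0.4789 = 707.6 t (target 707.6 t)
Glass-mass bookkeeping: batch Σ − ignition loss = 2000 t (summing oxide targets gives 2000 t; versus the stated basis of 2000 t — a pure rounding effect).
Adding the batch up: Σ batch = 2301 t; loss to ignition Σ batch·LOI = 301.4 t; yield: glass divided by total = 86.90%.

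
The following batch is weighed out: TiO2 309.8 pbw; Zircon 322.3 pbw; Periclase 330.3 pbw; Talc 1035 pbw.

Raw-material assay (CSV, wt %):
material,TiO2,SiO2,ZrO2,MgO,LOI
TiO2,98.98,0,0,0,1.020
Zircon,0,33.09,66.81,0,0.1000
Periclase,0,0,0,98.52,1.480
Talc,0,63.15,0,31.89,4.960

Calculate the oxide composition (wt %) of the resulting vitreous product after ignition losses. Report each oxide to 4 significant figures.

Values along the way appear rounded off to 4 significant figures between the steps; the working math runs at full float precision all the way through; exactly one rounding goes into each reported value; all derived quantities (the four compositions, net glass mass, ignition loss, the totals, yield) are carried at exact precision from the weighed amounts on 1938 pbw of glass, as they appear in the question or the answer.
Delivered oxide masses:
  TiO2: 309.8·0.9898 = 306.6 pbw
  SiO2: 322.3·0.3309 + 1035·0.6315 = 760.3 pbw
  ZrO2: 322.3·0.6681 = 215.3 pbw
  MgO: 330.3·0.9852 + 1035·0.3189 = 655.5 pbw
LOI: 309.8·0.01020 + 322.3·0.001000 + 330.3·0.01480 + 1035·0.04960 = 59.71 pbw
Glass = total batch minus LOI = 1997 − 59.71 = 1938 pbw (= the summed oxide contributions)
wt % = oxide mass / glass mass × 100

Glass mass = 1938 pbw (batch 1997 − LOI 59.71).
Composition: TiO2 15.83%, SiO2 39.23%, ZrO2 11.11%, MgO 33.83%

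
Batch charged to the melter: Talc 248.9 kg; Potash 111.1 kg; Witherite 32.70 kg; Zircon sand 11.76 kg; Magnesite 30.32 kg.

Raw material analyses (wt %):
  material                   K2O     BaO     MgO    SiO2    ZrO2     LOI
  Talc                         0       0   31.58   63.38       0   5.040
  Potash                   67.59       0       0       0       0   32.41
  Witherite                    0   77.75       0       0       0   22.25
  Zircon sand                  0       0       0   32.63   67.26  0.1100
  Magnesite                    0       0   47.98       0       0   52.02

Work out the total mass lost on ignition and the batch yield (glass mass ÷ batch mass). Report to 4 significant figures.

LOI loss = 71.61 kg; glass = 363.2 kg; yield = 83.53%

The working math holds full float precision in all steps — rounding to 4 significant figures extends to each in-between result as displayed — each reported number is rounded exactly once; derived quantities (totals, glass mass, the five compositions, the yield, ignition loss) are re-derived in exact precision from the weighed amounts per 363.2 kg of glass exactly as printed in the problem or the answer.
Ignition loss by material:
  Talc: 248.9 × 0.05040 = 12.54 kg
  Potash: 111.1 × 0.3241 = 36.01 kg
  Witherite: 32.70 × 0.2225 = 7.276 kg
  Zircon sand: 11.76 × 0.001100 = 0.01294 kg
  Magnesite: 30.32 × 0.5202 = 15.77 kg
Total LOI = 71.61 kg
Glass = batch − LOI = 434.8 − 71.61 = 363.2 kg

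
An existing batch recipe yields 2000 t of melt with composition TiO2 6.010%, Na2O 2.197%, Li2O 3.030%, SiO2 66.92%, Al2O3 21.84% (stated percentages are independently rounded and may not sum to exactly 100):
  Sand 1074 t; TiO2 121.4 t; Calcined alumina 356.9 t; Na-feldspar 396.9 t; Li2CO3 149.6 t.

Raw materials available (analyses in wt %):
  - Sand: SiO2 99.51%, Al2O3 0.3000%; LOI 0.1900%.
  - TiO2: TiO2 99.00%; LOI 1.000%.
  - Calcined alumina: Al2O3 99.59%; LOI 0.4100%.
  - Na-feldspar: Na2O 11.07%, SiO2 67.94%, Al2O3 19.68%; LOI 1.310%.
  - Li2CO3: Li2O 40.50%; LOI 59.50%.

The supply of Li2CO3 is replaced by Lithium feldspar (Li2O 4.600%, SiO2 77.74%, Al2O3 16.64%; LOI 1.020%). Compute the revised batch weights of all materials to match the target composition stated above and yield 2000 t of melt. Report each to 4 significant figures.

In-progress results are shown rounded to 4 significant digits in the printout; the working math maintains full float precision at all times — every reported value is rounded exactly once — all derived quantities are carried starting from the weights at 2000 t of glass in full float precision (totals, the five compositions, yield, ignition loss, net glass mass) as given in either problem or answer.
Per-oxide target masses for 2000 t melt:
  TiO2: 6.010% × 2000 = 120.2 t
  Na2O: 2.197% × 2000 = 43.94 t
  Li2O: 3.030% × 2000 = 60.60 t
  SiO2: 66.92% × 2000 = 1338 t
  Al2O3: 21.84% × 2000 = 436.8 t
Checking each oxide sum working from each reported weight, relative to the basis at hand (each sum matches its target mass within answer rounding):
  TiO2: 121.4·0.9900 = 120.2 t (target 120.2 t)
  Na2O: 396.9·0.1107 = 43.94 t (target 43.94 t)
  Li2O: 1317·0.04600 = 60.58 t (target 60.60 t)
  SiO2: 44.81·0.9951 + 396.9·0.6794 + 1317·0.7774 = 1338 t (target 1338 t)
  Al2O3: 44.81·0.003000 + 139.9·0.9959 + 396.9·0.1968 + 1317·0.1664 = 436.7 t (target 436.8 t)
Auditing the glass mass value: total batch − LOI = 2000 t (oxide target masses add up to 2000 t; stated basis 2000 t — gaps are rounding artifacts).
Adding the batch up: Σ batch = 2020 t; LOI loss = Σ batch·LOI = 20.51 t; yield = glass ÷ total batch = 98.98%.

Revised batch per 2000 t melt:
  Sand: 44.81 t
  TiO2: 121.4 t
  Calcined alumina: 139.9 t
  Na-feldspar: 396.9 t
  Lithium feldspar: 1317 t
Total batch = 2020 t; LOI loss = 20.51 t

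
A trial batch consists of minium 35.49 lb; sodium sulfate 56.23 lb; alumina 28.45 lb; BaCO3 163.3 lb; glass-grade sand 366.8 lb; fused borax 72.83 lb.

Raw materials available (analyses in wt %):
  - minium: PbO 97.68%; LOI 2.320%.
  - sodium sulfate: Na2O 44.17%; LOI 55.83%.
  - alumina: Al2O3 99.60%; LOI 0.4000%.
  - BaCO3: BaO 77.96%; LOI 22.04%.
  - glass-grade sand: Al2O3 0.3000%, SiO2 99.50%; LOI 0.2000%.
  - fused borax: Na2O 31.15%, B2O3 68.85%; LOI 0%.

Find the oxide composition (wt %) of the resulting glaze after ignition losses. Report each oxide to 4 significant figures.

Glass mass = 654.0 lb (batch 723.1 − LOI 69.06).
Composition: Na2O 7.266%, PbO 5.300%, BaO 19.46%, B2O3 7.667%, Al2O3 4.501%, SiO2 55.80%

All internal work keeps exact precision from first step to last; in-progress results appear (rounded to 4 significant digits) at each printed step; each reported figure takes a single rounding; the derived quantities (ignition loss, the six compositions, yield, the totals, net glass mass) are rebuilt in exact precision starting from the weights per 654.0 lb of glass, as they appear in question or answer.
Oxide masses out of the charge:
  Na2O: 56.23·0.4417 + 72.83·0.3115 = 47.52 lb
  PbO: 35.49·0.9768 = 34.67 lb
  BaO: 163.3·0.7796 = 127.3 lb
  B2O3: 72.83·0.6885 = 50.14 lb
  Al2O3: 28.45·0.9960 + 366.8·0.003000 = 29.44 lb
  SiO2: 366.8·0.9950 = 365.0 lb
LOI: 35.49·0.02320 + 56.23·0.5583 + 28.45·0.004000 + 163.3·0.2204 + 366.8·0.002000 = 69.06 lb
batch − LOI leaves glass = 723.1 − 69.06 = 654.0 lb (= Σ oxide masses)
wt %: oxide over glass, times 100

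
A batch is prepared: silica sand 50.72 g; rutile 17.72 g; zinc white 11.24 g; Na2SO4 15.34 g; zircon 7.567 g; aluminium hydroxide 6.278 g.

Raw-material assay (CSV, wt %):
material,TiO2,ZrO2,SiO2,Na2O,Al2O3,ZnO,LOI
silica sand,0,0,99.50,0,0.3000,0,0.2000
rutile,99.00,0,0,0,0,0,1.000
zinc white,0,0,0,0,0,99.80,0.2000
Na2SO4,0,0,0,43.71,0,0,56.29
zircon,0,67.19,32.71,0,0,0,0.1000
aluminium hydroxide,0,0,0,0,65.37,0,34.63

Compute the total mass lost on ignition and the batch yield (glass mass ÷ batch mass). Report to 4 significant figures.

LOI loss = 11.12 g; glass = 97.75 g; yield = 89.79%

Values along the way are displayed, with 4-significant-digit rounding, in the printout — full precision is maintained in all steps — every reported number takes a single rounding; the derived quantities (ignition loss, glass mass, the six compositions, the totals, yield) are rebuilt in full float precision using the weight values at 97.75 g of glass exactly as printed in the question or the answer.
Per-material ignition loss:
  silica sand: 50.72 × 0.002000 = 0.1014 g
  rutile: 17.72 × 0.01000 = 0.1772 g
  zinc white: 11.24 × 0.002000 = 0.02248 g
  Na2SO4: 15.34 × 0.5629 = 8.635 g
  zircon: 7.567 × 0.001000 = 0.007567 g
  aluminium hydroxide: 6.278 × 0.3463 = 2.174 g
Total LOI = 11.12 g
Glass = batch − LOI = 108.9 − 11.12 = 97.75 g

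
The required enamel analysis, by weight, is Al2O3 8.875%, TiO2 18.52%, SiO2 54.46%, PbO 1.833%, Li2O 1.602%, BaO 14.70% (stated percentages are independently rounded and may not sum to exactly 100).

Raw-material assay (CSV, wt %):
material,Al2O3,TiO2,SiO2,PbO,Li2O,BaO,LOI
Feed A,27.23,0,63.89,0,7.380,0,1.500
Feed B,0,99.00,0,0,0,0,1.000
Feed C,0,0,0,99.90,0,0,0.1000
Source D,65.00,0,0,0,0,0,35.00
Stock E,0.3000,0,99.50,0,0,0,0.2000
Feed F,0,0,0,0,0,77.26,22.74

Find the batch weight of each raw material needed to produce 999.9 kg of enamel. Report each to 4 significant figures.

Mid-chain values are shown, rounded to four significant digits, alongside each step. All internal work maintains full precision from start to finish; each reported number sees exactly one rounding — all derived quantities, including ignition loss, net glass mass, the yield, six oxide percentages, totals, are re-derived from the batch weights per 999.9 kg of glass at full precision, precisely as stated by problem or answer.
Per-oxide target masses for 999.9 kg enamel:
  Al2O3: 8.875% × 999.9 = 88.74 kg
  TiO2: 18.52% × 999.9 = 185.2 kg
  SiO2: 54.46% × 999.9 = 544.5 kg
  PbO: 1.833% × 999.9 = 18.33 kg
  Li2O: 1.602% × 999.9 = 16.02 kg
  BaO: 14.70% × 999.9 = 147.0 kg
Balance tally, oxide-wise, applying the batch weights above, for the quoted basis mass (target by target, the sums agree within answer rounding):
  Al2O3: 217.1·0.2723 + 43.71·0.6500 + 407.9·0.003000 = 88.75 kg (target 88.74 kg)
  TiO2: 187.1·0.9900 = 185.2 kg (target 185.2 kg)
  SiO2: 217.1·0.6389 + 407.9·0.9950 = 544.6 kg (target 544.5 kg)
  PbO: 18.35·0.9990 = 18.33 kg (target 18.33 kg)
  Li2O: 217.1·0.07380 = 16.02 kg (target 16.02 kg)
  BaO: 190.2·0.7726 = 146.9 kg (target 147.0 kg)
Auditing the glass mass value: total charge less LOI = 999.8 kg (summing oxide targets gives 999.8 kg; the stated basis being 999.9 kg — gaps are rounding artifacts).
Batch total: Σ batch = 1064 kg; ignition loss, Σ(batch × LOI) = 64.51 kg; glass ÷ batch gives a yield of 93.94%.

Batch per 999.9 kg enamel:
  Feed A: 217.1 kg
  Feed B: 187.1 kg
  Feed C: 18.35 kg
  Source D: 43.71 kg
  Stock E: 407.9 kg
  Feed F: 190.2 kg
Total batch = 1064 kg; LOI loss = 64.51 kg; yield = 93.94%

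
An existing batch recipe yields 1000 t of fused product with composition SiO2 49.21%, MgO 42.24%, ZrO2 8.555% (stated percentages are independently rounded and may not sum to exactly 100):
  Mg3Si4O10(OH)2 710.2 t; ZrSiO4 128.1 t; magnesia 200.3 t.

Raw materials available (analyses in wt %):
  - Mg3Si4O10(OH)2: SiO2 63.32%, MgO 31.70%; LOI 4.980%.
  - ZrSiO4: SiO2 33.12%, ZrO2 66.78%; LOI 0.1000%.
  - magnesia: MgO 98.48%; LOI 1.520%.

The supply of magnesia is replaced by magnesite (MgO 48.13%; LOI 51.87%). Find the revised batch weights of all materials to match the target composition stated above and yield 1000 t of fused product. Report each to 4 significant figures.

Mid-chain values are printed (rounded to 4 significant figures) as written — every computation keeps exact precision through the solve — a single rounding yields each reported number — derived quantities, including yield, ignition loss, glass mass, the three compositions, totals, are carried using the weight values on 1000 t of glass at exact precision, as set out in the problem or answer text.
The oxide mass targets at 1000 t fused product:
  SiO2: 49.21% × 1000 = 492.1 t
  MgO: 42.24% × 1000 = 422.4 t
  ZrO2: 8.555% × 1000 = 85.55 t
Per-oxide balance check with the batch weights as given, versus the basis set out (delivered sums recover each target exact up to rounding of places):
  SiO2: 710.2·0.6332 + 128.1·0.3312 = 492.1 t (target 492.1 t)
  MgO: 710.2·0.3170 + 409.9·0.4813 = 422.4 t (target 422.4 t)
  ZrO2: 128.1·0.6678 = 85.55 t (target 85.55 t)
Glass-mass bookkeeping: total batch − LOI = 1000 t (the targets, summed, come to 1000 t; basis as stated: 1000 t — differing by rounding only).
Summing the batch: Σ batch = 1248 t; ignition loss, Σ(batch × LOI) = 248.1 t; yield = glass ÷ total batch = 80.12%.

Revised batch per 1000 t fused product:
  Mg3Si4O10(OH)2: 710.2 t
  ZrSiO4: 128.1 t
  magnesite: 409.9 t
Total batch = 1248 t; LOI loss = 248.1 t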